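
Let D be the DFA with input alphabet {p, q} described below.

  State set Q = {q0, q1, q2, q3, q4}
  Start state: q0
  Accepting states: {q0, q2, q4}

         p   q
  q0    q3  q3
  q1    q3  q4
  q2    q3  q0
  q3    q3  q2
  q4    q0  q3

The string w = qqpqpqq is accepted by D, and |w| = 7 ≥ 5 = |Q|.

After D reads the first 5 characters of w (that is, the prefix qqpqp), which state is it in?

Run of D on the first 5 characters of w = q q p q p:
  step 0: q0  (start)
  step 1: q3  (read q: q0→q3)
  step 2: q2  (read q: q3→q2)
  step 3: q3  (read p: q2→q3)
  step 4: q2  (read q: q3→q2)
  step 5: q3  (read p: q2→q3)

After reading 5 characters, D is in state q3.
(This kind of state-tracing is the core of the pumping-lemma construction: with 5 states, pigeonhole forces a repeat within the first 5 steps.)

q3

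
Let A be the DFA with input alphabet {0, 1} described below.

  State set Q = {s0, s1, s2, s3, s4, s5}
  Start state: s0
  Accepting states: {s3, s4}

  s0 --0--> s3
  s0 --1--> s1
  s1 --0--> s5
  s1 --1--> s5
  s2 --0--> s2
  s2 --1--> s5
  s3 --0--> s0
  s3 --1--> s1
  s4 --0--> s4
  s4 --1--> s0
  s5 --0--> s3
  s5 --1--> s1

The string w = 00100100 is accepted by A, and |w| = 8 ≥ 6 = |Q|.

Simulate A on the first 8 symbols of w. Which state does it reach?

s3

Run of A on the first 8 characters of w = 0 0 1 0 0 1 0 0:
  step 0: s0  (start)
  step 1: s3  (read 0: s0→s3)
  step 2: s0  (read 0: s3→s0)
  step 3: s1  (read 1: s0→s1)
  step 4: s5  (read 0: s1→s5)
  step 5: s3  (read 0: s5→s3)
  step 6: s1  (read 1: s3→s1)
  step 7: s5  (read 0: s1→s5)
  step 8: s3  (read 0: s5→s3)

After reading 8 characters, A is in state s3.
(This kind of state-tracing is the core of the pumping-lemma construction: with 6 states, pigeonhole forces a repeat within the first 6 steps.)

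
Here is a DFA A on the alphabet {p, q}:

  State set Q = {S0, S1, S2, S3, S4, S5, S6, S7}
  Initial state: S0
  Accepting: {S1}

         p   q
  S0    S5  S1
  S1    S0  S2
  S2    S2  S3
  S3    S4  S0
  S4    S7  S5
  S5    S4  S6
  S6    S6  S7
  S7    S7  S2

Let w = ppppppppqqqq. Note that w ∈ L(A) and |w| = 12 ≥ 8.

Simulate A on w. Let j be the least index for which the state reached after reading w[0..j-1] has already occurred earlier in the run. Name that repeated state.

S7

Run of A on w = p p p p p p p p q q q q:
  step 0: S0  (start)
  step 1: S5  (read p: S0→S5)
  step 2: S4  (read p: S5→S4)
  step 3: S7  (read p: S4→S7)
  step 4: S7  (read p: S7→S7)   ← first repeat (S7 seen earlier)
  step 5: S7  (read p: S7→S7)
  step 6: S7  (read p: S7→S7)
  step 7: S7  (read p: S7→S7)
  step 8: S7  (read p: S7→S7)
  step 9: S2  (read q: S7→S2)
  step 10: S3  (read q: S2→S3)
  step 11: S0  (read q: S3→S0)
  step 12: S1  (read q: S0→S1)

The earliest repeat is at step j = 4: A is in S7, which it already visited at step i = 3.
Since A has 8 states, any run of length ≥ 8 visits 8+1 states, so by pigeonhole some state repeats within the first 8 steps — that repeat gives the pumpable loop.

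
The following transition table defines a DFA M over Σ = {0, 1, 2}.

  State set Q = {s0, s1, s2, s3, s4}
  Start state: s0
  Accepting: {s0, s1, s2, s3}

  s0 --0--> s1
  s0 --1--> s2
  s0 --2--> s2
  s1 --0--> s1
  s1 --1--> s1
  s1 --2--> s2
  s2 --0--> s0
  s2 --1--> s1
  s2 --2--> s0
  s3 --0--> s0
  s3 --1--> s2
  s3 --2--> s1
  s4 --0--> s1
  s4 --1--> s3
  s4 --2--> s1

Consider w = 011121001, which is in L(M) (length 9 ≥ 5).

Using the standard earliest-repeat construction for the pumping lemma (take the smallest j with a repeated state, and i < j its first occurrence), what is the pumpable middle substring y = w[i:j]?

Run of M on w = 0 1 1 1 2 1 0 0 1:
  step 0: s0  (start)
  step 1: s1  (read 0: s0→s1)
  step 2: s1  (read 1: s1→s1)   ← first repeat (s1 seen earlier)
  step 3: s1  (read 1: s1→s1)
  step 4: s1  (read 1: s1→s1)
  step 5: s2  (read 2: s1→s2)
  step 6: s1  (read 1: s2→s1)
  step 7: s1  (read 0: s1→s1)
  step 8: s1  (read 0: s1→s1)
  step 9: s1  (read 1: s1→s1)

So i = 1, j = 2, giving x = w[0:1] = 0, y = w[1:2] = 1, z = w[2:9] = 1121001.
Check: |xy| = 2 ≤ 5 and |y| = 1 ≥ 1. Reading y takes M from s1 back to s1, so every xyⁱz is accepted.

1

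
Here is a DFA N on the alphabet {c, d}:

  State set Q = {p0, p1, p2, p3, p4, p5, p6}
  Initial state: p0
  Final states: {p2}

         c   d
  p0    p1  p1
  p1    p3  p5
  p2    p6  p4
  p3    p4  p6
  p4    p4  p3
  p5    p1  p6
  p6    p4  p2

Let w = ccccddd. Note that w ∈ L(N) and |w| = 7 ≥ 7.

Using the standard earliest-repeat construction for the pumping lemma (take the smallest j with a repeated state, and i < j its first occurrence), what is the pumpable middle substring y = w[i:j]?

Run of N on w = c c c c d d d:
  step 0: p0  (start)
  step 1: p1  (read c: p0→p1)
  step 2: p3  (read c: p1→p3)
  step 3: p4  (read c: p3→p4)
  step 4: p4  (read c: p4→p4)   ← first repeat (p4 seen earlier)
  step 5: p3  (read d: p4→p3)
  step 6: p6  (read d: p3→p6)
  step 7: p2  (read d: p6→p2)

So i = 3, j = 4, giving x = w[0:3] = ccc, y = w[3:4] = c, z = w[4:7] = ddd.
Check: |xy| = 4 ≤ 7 and |y| = 1 ≥ 1. Reading y takes N from p4 back to p4, so every xyⁱz is accepted.
The DFA has 7 states, so the proof of the pumping lemma guarantees a repeated state among the first 7+1 visited; the segment between the two visits is the pumpable y.

c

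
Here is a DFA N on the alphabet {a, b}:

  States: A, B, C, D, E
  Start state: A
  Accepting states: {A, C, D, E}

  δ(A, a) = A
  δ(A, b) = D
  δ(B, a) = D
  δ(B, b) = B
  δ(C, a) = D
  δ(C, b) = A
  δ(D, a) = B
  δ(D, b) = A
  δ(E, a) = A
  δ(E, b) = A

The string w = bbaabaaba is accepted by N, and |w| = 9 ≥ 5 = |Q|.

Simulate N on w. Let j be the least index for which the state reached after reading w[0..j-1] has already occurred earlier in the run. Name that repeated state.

A

Run of N on w = b b a a b a a b a:
  step 0: A  (start)
  step 1: D  (read b: A→D)
  step 2: A  (read b: D→A)   ← first repeat (A seen earlier)
  step 3: A  (read a: A→A)
  step 4: A  (read a: A→A)
  step 5: D  (read b: A→D)
  step 6: B  (read a: D→B)
  step 7: D  (read a: B→D)
  step 8: A  (read b: D→A)
  step 9: A  (read a: A→A)

The earliest repeat is at step j = 2: N is in A, which it already visited at step i = 0.
With |Q| = 5, pigeonhole forces a state repeat no later than step 5; the substring read between the first and second visits to that state can be pumped.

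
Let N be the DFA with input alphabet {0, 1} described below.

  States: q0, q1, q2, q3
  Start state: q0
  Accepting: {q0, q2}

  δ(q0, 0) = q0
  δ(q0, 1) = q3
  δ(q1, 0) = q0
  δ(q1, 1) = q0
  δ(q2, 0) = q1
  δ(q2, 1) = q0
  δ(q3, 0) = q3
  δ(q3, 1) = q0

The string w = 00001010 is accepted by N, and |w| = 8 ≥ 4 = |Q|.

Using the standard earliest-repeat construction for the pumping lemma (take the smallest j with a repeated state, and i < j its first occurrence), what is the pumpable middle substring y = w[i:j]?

0

Run of N on w = 0 0 0 0 1 0 1 0:
  step 0: q0  (start)
  step 1: q0  (read 0: q0→q0)   ← first repeat (q0 seen earlier)
  step 2: q0  (read 0: q0→q0)
  step 3: q0  (read 0: q0→q0)
  step 4: q0  (read 0: q0→q0)
  step 5: q3  (read 1: q0→q3)
  step 6: q3  (read 0: q3→q3)
  step 7: q0  (read 1: q3→q0)
  step 8: q0  (read 0: q0→q0)

So i = 0, j = 1, giving x = w[0:0] = ε, y = w[0:1] = 0, z = w[1:8] = 0001010.
Check: |xy| = 1 ≤ 4 and |y| = 1 ≥ 1. Reading y takes N from q0 back to q0, so every xyⁱz is accepted.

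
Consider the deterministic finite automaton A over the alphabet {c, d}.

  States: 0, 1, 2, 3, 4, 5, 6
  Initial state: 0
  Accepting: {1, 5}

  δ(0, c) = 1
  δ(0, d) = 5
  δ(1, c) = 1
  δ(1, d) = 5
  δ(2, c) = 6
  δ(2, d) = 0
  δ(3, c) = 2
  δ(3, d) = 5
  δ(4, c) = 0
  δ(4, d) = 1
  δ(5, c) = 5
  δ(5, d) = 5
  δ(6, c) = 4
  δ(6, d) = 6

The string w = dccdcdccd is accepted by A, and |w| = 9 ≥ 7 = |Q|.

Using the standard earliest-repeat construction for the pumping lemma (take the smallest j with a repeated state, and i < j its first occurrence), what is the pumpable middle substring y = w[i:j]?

Run of A on w = d c c d c d c c d:
  step 0: 0  (start)
  step 1: 5  (read d: 0→5)
  step 2: 5  (read c: 5→5)   ← first repeat (5 seen earlier)
  step 3: 5  (read c: 5→5)
  step 4: 5  (read d: 5→5)
  step 5: 5  (read c: 5→5)
  step 6: 5  (read d: 5→5)
  step 7: 5  (read c: 5→5)
  step 8: 5  (read c: 5→5)
  step 9: 5  (read d: 5→5)

So i = 1, j = 2, giving x = w[0:1] = d, y = w[1:2] = c, z = w[2:9] = cdcdccd.
Check: |xy| = 2 ≤ 7 and |y| = 1 ≥ 1. Reading y takes A from 5 back to 5, so every xyⁱz is accepted.
With |Q| = 7, pigeonhole forces a state repeat no later than step 7; the substring read between the first and second visits to that state can be pumped.

c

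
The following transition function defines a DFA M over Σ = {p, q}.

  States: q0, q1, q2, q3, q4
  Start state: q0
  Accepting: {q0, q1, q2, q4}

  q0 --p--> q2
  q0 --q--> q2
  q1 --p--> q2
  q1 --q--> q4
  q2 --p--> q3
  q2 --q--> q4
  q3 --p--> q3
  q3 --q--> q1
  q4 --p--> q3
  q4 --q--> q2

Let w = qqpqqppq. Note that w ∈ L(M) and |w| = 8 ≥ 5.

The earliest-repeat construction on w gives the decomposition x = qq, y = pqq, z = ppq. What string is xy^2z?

qqpqqpqqppq

xy^2z = qq·pqq·pqq·ppq = qqpqqpqqppq.
Reading y = pqq takes M from q4 back to q4, so after x·y·y the machine is still in q4, and z then leads to the accepting state q1. Hence qqpqqpqqppq ∈ L(M).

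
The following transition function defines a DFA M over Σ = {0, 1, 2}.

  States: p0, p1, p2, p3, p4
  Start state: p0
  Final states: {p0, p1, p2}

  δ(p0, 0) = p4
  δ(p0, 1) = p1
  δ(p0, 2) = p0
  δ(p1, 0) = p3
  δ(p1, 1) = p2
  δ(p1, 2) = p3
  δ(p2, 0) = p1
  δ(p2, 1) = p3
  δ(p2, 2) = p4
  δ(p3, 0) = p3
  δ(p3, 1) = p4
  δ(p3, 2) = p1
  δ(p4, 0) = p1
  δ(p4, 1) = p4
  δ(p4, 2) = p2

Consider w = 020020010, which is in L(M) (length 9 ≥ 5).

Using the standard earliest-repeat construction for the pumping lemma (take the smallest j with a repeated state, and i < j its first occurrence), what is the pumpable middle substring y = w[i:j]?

Run of M on w = 0 2 0 0 2 0 0 1 0:
  step 0: p0  (start)
  step 1: p4  (read 0: p0→p4)
  step 2: p2  (read 2: p4→p2)
  step 3: p1  (read 0: p2→p1)
  step 4: p3  (read 0: p1→p3)
  step 5: p1  (read 2: p3→p1)   ← first repeat (p1 seen earlier)
  step 6: p3  (read 0: p1→p3)
  step 7: p3  (read 0: p3→p3)
  step 8: p4  (read 1: p3→p4)
  step 9: p1  (read 0: p4→p1)

So i = 3, j = 5, giving x = w[0:3] = 020, y = w[3:5] = 02, z = w[5:9] = 0010.
Check: |xy| = 5 ≤ 5 and |y| = 2 ≥ 1. Reading y takes M from p1 back to p1, so every xyⁱz is accepted.
The DFA has 5 states, so the proof of the pumping lemma guarantees a repeated state among the first 5+1 visited; the segment between the two visits is the pumpable y.

02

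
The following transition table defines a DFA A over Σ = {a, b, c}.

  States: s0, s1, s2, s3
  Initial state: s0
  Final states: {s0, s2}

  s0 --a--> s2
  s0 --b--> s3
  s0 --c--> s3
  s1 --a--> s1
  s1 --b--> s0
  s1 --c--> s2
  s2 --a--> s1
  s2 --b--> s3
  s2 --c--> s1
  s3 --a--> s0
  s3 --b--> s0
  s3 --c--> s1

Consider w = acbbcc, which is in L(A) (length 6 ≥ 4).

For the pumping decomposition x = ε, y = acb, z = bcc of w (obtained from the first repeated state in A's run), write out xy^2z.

acbacbbcc

xy^2z = ε·acb·acb·bcc = acbacbbcc.
Reading y = acb takes A from s0 back to s0, so after x·y·y the machine is still in s0, and z then leads to the accepting state s2. Hence acbacbbcc ∈ L(A).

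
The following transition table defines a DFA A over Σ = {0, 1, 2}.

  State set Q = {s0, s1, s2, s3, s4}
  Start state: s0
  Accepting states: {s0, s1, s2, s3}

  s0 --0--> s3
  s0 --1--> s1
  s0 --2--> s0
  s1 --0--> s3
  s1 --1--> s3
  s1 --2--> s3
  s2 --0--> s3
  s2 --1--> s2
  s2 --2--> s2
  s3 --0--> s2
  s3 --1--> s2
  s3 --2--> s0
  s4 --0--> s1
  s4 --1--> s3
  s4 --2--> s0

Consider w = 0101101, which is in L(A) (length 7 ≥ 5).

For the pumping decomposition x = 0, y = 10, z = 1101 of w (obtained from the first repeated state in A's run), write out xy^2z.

xy^2z = 0·10·10·1101 = 010101101.
Reading y = 10 takes A from s3 back to s3, so after x·y·y the machine is still in s3, and z then leads to the accepting state s2. Hence 010101101 ∈ L(A).

010101101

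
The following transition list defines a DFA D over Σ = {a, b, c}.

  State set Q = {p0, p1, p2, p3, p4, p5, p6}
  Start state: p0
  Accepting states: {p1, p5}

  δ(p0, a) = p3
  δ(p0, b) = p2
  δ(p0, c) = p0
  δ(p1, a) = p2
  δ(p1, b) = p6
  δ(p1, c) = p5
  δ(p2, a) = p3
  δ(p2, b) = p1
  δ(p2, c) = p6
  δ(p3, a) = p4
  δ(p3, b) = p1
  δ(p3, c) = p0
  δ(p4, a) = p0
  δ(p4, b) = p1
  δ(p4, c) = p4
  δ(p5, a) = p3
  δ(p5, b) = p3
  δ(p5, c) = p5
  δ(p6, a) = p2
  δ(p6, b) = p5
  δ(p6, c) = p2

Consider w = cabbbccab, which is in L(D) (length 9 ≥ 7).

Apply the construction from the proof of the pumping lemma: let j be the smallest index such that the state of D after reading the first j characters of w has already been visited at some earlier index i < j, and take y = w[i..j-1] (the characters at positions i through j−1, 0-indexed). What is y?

Run of D on w = c a b b b c c a b:
  step 0: p0  (start)
  step 1: p0  (read c: p0→p0)   ← first repeat (p0 seen earlier)
  step 2: p3  (read a: p0→p3)
  step 3: p1  (read b: p3→p1)
  step 4: p6  (read b: p1→p6)
  step 5: p5  (read b: p6→p5)
  step 6: p5  (read c: p5→p5)
  step 7: p5  (read c: p5→p5)
  step 8: p3  (read a: p5→p3)
  step 9: p1  (read b: p3→p1)

So i = 0, j = 1, giving x = w[0:0] = ε, y = w[0:1] = c, z = w[1:9] = abbbccab.
Check: |xy| = 1 ≤ 7 and |y| = 1 ≥ 1. Reading y takes D from p0 back to p0, so every xyⁱz is accepted.
Since D has 7 states, any run of length ≥ 7 visits 7+1 states, so by pigeonhole some state repeats within the first 7 steps — that repeat gives the pumpable loop.

c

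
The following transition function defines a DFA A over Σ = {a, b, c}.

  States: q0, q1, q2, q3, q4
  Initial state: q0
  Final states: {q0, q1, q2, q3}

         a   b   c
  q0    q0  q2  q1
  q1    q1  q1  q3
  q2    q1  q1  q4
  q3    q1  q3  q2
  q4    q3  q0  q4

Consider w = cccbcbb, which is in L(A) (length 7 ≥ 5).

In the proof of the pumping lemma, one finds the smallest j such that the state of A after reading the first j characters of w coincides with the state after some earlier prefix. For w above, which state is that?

q1

Run of A on w = c c c b c b b:
  step 0: q0  (start)
  step 1: q1  (read c: q0→q1)
  step 2: q3  (read c: q1→q3)
  step 3: q2  (read c: q3→q2)
  step 4: q1  (read b: q2→q1)   ← first repeat (q1 seen earlier)
  step 5: q3  (read c: q1→q3)
  step 6: q3  (read b: q3→q3)
  step 7: q3  (read b: q3→q3)

The earliest repeat is at step j = 4: A is in q1, which it already visited at step i = 1.
Since A has 5 states, any run of length ≥ 5 visits 5+1 states, so by pigeonhole some state repeats within the first 5 steps — that repeat gives the pumpable loop.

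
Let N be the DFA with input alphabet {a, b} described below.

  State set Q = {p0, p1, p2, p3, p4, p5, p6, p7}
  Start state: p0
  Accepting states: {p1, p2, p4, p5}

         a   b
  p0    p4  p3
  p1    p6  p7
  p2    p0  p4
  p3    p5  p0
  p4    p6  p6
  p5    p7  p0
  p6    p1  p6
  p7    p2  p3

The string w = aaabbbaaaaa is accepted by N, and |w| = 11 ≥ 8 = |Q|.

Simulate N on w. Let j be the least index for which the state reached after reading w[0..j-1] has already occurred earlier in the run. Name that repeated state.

p0

Run of N on w = a a a b b b a a a a a:
  step 0: p0  (start)
  step 1: p4  (read a: p0→p4)
  step 2: p6  (read a: p4→p6)
  step 3: p1  (read a: p6→p1)
  step 4: p7  (read b: p1→p7)
  step 5: p3  (read b: p7→p3)
  step 6: p0  (read b: p3→p0)   ← first repeat (p0 seen earlier)
  step 7: p4  (read a: p0→p4)
  step 8: p6  (read a: p4→p6)
  step 9: p1  (read a: p6→p1)
  step 10: p6  (read a: p1→p6)
  step 11: p1  (read a: p6→p1)

The earliest repeat is at step j = 6: N is in p0, which it already visited at step i = 0.
With |Q| = 8, pigeonhole forces a state repeat no later than step 8; the substring read between the first and second visits to that state can be pumped.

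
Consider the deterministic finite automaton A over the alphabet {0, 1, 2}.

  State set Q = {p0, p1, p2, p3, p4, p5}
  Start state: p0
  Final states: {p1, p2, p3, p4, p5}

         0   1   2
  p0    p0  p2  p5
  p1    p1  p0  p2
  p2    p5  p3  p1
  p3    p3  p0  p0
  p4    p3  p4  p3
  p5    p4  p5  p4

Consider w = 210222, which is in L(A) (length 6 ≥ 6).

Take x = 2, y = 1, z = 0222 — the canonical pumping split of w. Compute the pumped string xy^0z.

xy⁰z = xz = 2·0222 = 20222.
Reading y = 1 takes A from p5 back to p5, so after x the machine is still in p5, and z then leads to the accepting state p5. Hence 20222 ∈ L(A).

20222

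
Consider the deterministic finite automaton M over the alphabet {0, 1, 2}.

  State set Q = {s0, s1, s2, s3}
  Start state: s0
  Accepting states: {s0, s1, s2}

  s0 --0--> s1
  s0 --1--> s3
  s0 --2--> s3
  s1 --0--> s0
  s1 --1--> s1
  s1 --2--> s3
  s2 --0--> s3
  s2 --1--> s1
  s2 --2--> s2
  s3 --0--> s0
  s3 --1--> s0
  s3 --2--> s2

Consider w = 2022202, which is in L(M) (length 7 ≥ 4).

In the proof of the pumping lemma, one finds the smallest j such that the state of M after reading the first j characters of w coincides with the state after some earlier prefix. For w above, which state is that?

s0

Run of M on w = 2 0 2 2 2 0 2:
  step 0: s0  (start)
  step 1: s3  (read 2: s0→s3)
  step 2: s0  (read 0: s3→s0)   ← first repeat (s0 seen earlier)
  step 3: s3  (read 2: s0→s3)
  step 4: s2  (read 2: s3→s2)
  step 5: s2  (read 2: s2→s2)
  step 6: s3  (read 0: s2→s3)
  step 7: s2  (read 2: s3→s2)

The earliest repeat is at step j = 2: M is in s0, which it already visited at step i = 0.
With |Q| = 4, pigeonhole forces a state repeat no later than step 4; the substring read between the first and second visits to that state can be pumped.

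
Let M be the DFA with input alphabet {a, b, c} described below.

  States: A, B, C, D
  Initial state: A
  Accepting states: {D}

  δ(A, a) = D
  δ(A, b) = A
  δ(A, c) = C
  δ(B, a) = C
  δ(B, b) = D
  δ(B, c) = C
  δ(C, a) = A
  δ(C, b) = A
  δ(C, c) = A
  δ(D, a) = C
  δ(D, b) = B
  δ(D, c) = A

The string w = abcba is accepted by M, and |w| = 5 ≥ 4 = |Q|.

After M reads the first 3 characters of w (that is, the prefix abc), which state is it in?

C

Run of M on the first 3 characters of w = a b c:
  step 0: A  (start)
  step 1: D  (read a: A→D)
  step 2: B  (read b: D→B)
  step 3: C  (read c: B→C)

After reading 3 characters, M is in state C.
(This kind of state-tracing is the core of the pumping-lemma construction: with 4 states, pigeonhole forces a repeat within the first 4 steps.)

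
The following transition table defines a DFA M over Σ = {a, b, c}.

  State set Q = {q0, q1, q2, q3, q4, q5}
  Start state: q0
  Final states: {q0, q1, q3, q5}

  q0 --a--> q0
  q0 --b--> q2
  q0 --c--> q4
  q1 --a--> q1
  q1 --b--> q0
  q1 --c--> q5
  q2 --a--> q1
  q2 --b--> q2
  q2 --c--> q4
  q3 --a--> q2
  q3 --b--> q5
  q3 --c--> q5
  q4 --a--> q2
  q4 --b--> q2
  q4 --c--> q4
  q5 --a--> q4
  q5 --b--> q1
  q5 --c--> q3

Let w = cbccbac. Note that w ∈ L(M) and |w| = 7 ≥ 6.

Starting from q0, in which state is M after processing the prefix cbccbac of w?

q5

State sequence: q0 -c-> q4 -b-> q2 -c-> q4 -c-> q4 -b-> q2 -a-> q1 -c-> q5

After reading 7 characters, M is in state q5.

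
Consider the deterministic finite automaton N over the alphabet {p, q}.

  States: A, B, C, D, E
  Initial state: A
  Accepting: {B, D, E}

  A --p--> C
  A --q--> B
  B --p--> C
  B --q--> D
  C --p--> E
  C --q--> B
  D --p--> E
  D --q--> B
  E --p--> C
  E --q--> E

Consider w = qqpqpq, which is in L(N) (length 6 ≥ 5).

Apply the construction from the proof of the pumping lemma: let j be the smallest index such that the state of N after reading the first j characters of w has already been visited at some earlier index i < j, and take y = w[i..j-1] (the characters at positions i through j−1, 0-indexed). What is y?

q

State sequence: A -q-> B -q-> D -p-> E -q-> E -p-> C -q-> B
First repeat at step 4: E was already visited.

So i = 3, j = 4, giving x = w[0:3] = qqp, y = w[3:4] = q, z = w[4:6] = pq.
Check: |xy| = 4 ≤ 5 and |y| = 1 ≥ 1. Reading y takes N from E back to E, so every xyⁱz is accepted.
The DFA has 5 states, so the proof of the pumping lemma guarantees a repeated state among the first 5+1 visited; the segment between the two visits is the pumpable y.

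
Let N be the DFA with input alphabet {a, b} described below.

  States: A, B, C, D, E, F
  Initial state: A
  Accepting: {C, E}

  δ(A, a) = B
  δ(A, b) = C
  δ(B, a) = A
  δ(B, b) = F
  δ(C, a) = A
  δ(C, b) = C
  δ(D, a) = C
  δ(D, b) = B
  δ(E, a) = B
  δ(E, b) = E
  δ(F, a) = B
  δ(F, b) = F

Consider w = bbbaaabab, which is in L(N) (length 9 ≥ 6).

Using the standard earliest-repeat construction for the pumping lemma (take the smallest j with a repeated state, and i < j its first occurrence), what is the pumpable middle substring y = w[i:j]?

b

Run of N on w = b b b a a a b a b:
  step 0: A  (start)
  step 1: C  (read b: A→C)
  step 2: C  (read b: C→C)   ← first repeat (C seen earlier)
  step 3: C  (read b: C→C)
  step 4: A  (read a: C→A)
  step 5: B  (read a: A→B)
  step 6: A  (read a: B→A)
  step 7: C  (read b: A→C)
  step 8: A  (read a: C→A)
  step 9: C  (read b: A→C)

So i = 1, j = 2, giving x = w[0:1] = b, y = w[1:2] = b, z = w[2:9] = baaabab.
Check: |xy| = 2 ≤ 6 and |y| = 1 ≥ 1. Reading y takes N from C back to C, so every xyⁱz is accepted.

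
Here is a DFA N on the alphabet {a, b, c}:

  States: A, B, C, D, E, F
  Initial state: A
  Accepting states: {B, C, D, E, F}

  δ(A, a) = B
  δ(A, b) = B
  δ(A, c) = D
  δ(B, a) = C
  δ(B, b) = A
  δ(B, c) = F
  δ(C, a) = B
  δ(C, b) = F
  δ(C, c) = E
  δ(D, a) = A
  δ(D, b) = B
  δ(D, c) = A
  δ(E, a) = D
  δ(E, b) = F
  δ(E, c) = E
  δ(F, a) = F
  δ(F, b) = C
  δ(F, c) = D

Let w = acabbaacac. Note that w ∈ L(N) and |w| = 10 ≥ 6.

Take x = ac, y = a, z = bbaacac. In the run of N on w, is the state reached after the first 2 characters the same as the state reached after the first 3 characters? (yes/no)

Run of N on the first 3 characters of w = a c a:
  step 0: A  (start)
  step 1: B  (read a: A→B)
  step 2: F  (read c: B→F)
  step 3: F  (read a: F→F)

After x (step 2): F. After xy (step 3): F.
They match, so y = a drives N around a cycle from F back to itself; pumping y any number of times keeps N in F before reading z, and xyⁱz ∈ L(N) for every i ≥ 0.

yes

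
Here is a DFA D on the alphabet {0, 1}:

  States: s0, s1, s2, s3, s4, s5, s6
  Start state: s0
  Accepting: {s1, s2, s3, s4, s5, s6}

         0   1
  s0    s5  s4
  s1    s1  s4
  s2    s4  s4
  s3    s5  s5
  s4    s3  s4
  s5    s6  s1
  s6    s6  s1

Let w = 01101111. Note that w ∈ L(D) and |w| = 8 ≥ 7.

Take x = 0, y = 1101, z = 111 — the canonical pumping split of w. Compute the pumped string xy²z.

xy^2z = 0·1101·1101·111 = 011011101111.
Reading y = 1101 takes D from s5 back to s5, so after x·y·y the machine is still in s5, and z then leads to the accepting state s4. Hence 011011101111 ∈ L(D).

011011101111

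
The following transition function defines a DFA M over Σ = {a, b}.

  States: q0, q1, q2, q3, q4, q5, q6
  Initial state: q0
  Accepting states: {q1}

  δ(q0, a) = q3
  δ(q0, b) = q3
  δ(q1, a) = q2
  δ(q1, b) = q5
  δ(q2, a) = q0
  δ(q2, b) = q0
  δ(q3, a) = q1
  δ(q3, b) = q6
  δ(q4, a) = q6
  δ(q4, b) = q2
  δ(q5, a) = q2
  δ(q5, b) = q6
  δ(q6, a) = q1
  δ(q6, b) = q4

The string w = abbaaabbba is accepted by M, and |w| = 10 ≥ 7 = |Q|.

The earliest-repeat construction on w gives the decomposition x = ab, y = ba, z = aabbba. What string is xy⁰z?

abaabbba

xy⁰z = xz = ab·aabbba = abaabbba.
Reading y = ba takes M from q6 back to q6, so after x the machine is still in q6, and z then leads to the accepting state q1. Hence abaabbba ∈ L(M).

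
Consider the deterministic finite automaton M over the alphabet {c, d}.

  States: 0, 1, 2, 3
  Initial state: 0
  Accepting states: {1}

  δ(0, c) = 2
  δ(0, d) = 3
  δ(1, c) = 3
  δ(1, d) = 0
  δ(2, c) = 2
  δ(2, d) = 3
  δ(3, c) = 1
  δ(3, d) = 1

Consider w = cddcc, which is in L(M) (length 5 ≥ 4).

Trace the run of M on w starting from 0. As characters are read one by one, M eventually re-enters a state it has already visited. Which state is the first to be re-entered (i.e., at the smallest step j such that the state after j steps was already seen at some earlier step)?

3

Run of M on w = c d d c c:
  step 0: 0  (start)
  step 1: 2  (read c: 0→2)
  step 2: 3  (read d: 2→3)
  step 3: 1  (read d: 3→1)
  step 4: 3  (read c: 1→3)   ← first repeat (3 seen earlier)
  step 5: 1  (read c: 3→1)

The earliest repeat is at step j = 4: M is in 3, which it already visited at step i = 2.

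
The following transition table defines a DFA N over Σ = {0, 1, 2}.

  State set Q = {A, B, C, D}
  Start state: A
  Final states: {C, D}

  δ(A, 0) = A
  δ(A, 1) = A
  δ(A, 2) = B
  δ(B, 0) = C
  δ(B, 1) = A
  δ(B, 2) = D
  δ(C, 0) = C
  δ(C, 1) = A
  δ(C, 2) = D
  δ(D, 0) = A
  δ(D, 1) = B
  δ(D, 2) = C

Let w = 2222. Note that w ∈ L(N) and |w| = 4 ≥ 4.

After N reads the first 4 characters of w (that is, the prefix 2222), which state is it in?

Run of N on the first 4 characters of w = 2 2 2 2:
  step 0: A  (start)
  step 1: B  (read 2: A→B)
  step 2: D  (read 2: B→D)
  step 3: C  (read 2: D→C)
  step 4: D  (read 2: C→D)

After reading 4 characters, N is in state D.

D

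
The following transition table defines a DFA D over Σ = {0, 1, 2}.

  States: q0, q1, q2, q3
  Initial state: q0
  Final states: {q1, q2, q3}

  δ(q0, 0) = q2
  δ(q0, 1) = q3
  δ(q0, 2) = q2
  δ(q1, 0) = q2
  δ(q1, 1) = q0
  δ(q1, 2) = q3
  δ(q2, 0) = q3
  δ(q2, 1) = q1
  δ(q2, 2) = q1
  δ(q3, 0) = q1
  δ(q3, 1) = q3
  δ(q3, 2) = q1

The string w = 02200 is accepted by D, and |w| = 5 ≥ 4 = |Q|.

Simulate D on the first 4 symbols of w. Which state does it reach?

q1

State sequence: q0 -0-> q2 -2-> q1 -2-> q3 -0-> q1

After reading 4 characters, D is in state q1.
(This kind of state-tracing is the core of the pumping-lemma construction: with 4 states, pigeonhole forces a repeat within the first 4 steps.)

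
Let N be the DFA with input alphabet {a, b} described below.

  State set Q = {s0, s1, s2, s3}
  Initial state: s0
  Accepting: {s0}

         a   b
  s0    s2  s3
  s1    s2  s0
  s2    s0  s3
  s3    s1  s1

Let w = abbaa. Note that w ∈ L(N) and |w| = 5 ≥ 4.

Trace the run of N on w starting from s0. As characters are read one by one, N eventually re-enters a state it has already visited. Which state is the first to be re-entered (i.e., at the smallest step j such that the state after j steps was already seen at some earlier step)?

s2

State sequence: s0 -a-> s2 -b-> s3 -b-> s1 -a-> s2 -a-> s0
First repeat at step 4: s2 was already visited.

The earliest repeat is at step j = 4: N is in s2, which it already visited at step i = 1.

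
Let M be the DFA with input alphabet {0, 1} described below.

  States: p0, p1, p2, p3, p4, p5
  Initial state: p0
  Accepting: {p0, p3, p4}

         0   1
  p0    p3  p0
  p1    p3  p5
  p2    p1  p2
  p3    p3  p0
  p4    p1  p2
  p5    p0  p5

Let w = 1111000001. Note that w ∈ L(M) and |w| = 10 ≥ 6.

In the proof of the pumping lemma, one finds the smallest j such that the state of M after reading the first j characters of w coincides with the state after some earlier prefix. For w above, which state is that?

Run of M on w = 1 1 1 1 0 0 0 0 0 1:
  step 0: p0  (start)
  step 1: p0  (read 1: p0→p0)   ← first repeat (p0 seen earlier)
  step 2: p0  (read 1: p0→p0)
  step 3: p0  (read 1: p0→p0)
  step 4: p0  (read 1: p0→p0)
  step 5: p3  (read 0: p0→p3)
  step 6: p3  (read 0: p3→p3)
  step 7: p3  (read 0: p3→p3)
  step 8: p3  (read 0: p3→p3)
  step 9: p3  (read 0: p3→p3)
  step 10: p0  (read 1: p3→p0)

The earliest repeat is at step j = 1: M is in p0, which it already visited at step i = 0.

p0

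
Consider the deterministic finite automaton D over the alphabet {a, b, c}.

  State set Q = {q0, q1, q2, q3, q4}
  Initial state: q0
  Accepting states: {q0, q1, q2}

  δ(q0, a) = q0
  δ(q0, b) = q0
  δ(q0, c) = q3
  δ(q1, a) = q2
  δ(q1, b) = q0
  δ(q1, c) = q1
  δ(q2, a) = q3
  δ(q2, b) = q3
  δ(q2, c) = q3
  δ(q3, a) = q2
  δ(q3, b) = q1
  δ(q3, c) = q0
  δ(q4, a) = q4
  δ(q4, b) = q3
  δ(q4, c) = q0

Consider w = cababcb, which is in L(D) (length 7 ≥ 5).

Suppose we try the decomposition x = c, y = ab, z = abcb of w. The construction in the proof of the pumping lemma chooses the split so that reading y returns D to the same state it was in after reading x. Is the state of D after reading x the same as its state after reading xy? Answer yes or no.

yes

State sequence: q0 -c-> q3 -a-> q2 -b-> q3

After x (step 1): q3. After xy (step 3): q3.
They match, so y = ab drives D around a cycle from q3 back to itself; pumping y any number of times keeps D in q3 before reading z, and xyⁱz ∈ L(D) for every i ≥ 0.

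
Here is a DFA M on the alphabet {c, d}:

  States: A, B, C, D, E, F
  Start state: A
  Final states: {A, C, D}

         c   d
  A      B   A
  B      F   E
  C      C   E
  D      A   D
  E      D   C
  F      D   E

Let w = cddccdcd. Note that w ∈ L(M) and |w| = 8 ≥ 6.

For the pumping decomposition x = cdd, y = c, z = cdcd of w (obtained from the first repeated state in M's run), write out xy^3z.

cddccccdcd

xy^3z = cdd·c·c·c·cdcd = cddccccdcd.
Reading y = c takes M from C back to C, so after x·y·y·y the machine is still in C, and z then leads to the accepting state D. Hence cddccccdcd ∈ L(M).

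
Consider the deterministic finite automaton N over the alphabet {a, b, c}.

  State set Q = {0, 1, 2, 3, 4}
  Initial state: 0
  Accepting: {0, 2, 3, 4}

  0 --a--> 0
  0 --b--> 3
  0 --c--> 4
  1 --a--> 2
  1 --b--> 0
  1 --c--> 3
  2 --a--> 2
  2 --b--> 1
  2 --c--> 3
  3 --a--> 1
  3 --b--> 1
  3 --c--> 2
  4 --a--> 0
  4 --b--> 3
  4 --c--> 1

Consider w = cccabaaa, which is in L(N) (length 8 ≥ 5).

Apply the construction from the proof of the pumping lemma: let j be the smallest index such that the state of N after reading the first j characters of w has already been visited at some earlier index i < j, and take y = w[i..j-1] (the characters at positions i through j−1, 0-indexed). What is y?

ca

Run of N on w = c c c a b a a a:
  step 0: 0  (start)
  step 1: 4  (read c: 0→4)
  step 2: 1  (read c: 4→1)
  step 3: 3  (read c: 1→3)
  step 4: 1  (read a: 3→1)   ← first repeat (1 seen earlier)
  step 5: 0  (read b: 1→0)
  step 6: 0  (read a: 0→0)
  step 7: 0  (read a: 0→0)
  step 8: 0  (read a: 0→0)

So i = 2, j = 4, giving x = w[0:2] = cc, y = w[2:4] = ca, z = w[4:8] = baaa.
Check: |xy| = 4 ≤ 5 and |y| = 2 ≥ 1. Reading y takes N from 1 back to 1, so every xyⁱz is accepted.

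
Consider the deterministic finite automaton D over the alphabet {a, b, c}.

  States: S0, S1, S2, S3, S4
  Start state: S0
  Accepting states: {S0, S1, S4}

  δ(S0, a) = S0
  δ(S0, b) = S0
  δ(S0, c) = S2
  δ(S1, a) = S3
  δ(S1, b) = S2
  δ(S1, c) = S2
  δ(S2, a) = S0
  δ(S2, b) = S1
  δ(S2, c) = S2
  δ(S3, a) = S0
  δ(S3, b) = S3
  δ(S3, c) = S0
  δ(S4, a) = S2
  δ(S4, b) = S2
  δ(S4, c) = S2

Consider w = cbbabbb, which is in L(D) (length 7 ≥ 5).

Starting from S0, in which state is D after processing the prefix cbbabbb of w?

State sequence: S0 -c-> S2 -b-> S1 -b-> S2 -a-> S0 -b-> S0 -b-> S0 -b-> S0

After reading 7 characters, D is in state S0.

S0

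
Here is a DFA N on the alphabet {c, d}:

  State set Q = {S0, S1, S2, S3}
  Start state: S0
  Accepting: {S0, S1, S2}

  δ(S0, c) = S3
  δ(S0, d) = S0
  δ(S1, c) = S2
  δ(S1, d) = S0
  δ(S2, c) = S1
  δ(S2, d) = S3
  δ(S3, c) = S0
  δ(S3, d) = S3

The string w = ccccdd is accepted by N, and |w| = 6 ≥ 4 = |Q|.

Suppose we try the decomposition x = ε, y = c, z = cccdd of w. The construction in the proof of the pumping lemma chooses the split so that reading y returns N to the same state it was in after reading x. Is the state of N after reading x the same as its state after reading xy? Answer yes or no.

Run of N on the first 1 characters of w = c:
  step 0: S0  (start)
  step 1: S3  (read c: S0→S3)

After x (step 0): S0. After xy (step 1): S3.
They differ (S0 ≠ S3), so y is not a cycle from the state after x; this split is not the one the pumping-lemma construction produces, and pumping y need not keep the string in L(N).

no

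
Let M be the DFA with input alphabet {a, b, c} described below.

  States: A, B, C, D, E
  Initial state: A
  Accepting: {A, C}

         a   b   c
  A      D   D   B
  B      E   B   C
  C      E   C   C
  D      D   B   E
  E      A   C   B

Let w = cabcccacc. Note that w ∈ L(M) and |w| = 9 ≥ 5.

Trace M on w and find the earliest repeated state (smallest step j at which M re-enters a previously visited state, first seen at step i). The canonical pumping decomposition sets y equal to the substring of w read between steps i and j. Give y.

State sequence: A -c-> B -a-> E -b-> C -c-> C -c-> C -c-> C -a-> E -c-> B -c-> C
First repeat at step 4: C was already visited.

So i = 3, j = 4, giving x = w[0:3] = cab, y = w[3:4] = c, z = w[4:9] = ccacc.
Check: |xy| = 4 ≤ 5 and |y| = 1 ≥ 1. Reading y takes M from C back to C, so every xyⁱz is accepted.
With |Q| = 5, pigeonhole forces a state repeat no later than step 5; the substring read between the first and second visits to that state can be pumped.

c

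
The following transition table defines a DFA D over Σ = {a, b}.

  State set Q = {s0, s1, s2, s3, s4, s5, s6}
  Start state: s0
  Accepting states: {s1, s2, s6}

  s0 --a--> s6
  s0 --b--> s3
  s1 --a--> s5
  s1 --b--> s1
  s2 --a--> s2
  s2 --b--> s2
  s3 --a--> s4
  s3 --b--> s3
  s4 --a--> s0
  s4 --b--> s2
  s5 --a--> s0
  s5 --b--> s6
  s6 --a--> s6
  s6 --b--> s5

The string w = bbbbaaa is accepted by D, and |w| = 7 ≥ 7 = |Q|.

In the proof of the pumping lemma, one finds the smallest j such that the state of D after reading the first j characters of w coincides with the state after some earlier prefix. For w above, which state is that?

s3

Run of D on w = b b b b a a a:
  step 0: s0  (start)
  step 1: s3  (read b: s0→s3)
  step 2: s3  (read b: s3→s3)   ← first repeat (s3 seen earlier)
  step 3: s3  (read b: s3→s3)
  step 4: s3  (read b: s3→s3)
  step 5: s4  (read a: s3→s4)
  step 6: s0  (read a: s4→s0)
  step 7: s6  (read a: s0→s6)

The earliest repeat is at step j = 2: D is in s3, which it already visited at step i = 1.
Since D has 7 states, any run of length ≥ 7 visits 7+1 states, so by pigeonhole some state repeats within the first 7 steps — that repeat gives the pumpable loop.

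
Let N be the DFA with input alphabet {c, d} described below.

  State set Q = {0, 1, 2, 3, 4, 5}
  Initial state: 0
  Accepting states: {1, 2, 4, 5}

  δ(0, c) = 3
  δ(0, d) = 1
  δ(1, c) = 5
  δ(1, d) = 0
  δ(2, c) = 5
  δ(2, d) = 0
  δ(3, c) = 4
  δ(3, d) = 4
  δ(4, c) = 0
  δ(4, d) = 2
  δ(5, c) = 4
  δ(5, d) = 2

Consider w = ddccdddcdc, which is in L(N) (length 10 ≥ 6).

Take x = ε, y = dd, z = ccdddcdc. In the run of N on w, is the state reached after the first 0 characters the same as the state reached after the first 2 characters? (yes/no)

yes

State sequence: 0 -d-> 1 -d-> 0

After x (step 0): 0. After xy (step 2): 0.
They match, so y = dd drives N around a cycle from 0 back to itself; pumping y any number of times keeps N in 0 before reading z, and xyⁱz ∈ L(N) for every i ≥ 0.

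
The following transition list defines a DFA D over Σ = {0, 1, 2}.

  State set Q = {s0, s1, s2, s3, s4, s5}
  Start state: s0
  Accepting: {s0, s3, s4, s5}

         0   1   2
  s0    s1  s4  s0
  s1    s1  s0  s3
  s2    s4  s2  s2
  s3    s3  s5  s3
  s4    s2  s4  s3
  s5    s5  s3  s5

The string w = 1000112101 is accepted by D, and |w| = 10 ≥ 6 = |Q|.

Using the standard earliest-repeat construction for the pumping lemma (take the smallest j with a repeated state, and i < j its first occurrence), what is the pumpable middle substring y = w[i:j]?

State sequence: s0 -1-> s4 -0-> s2 -0-> s4 -0-> s2 -1-> s2 -1-> s2 -2-> s2 -1-> s2 -0-> s4 -1-> s4
First repeat at step 3: s4 was already visited.

So i = 1, j = 3, giving x = w[0:1] = 1, y = w[1:3] = 00, z = w[3:10] = 0112101.
Check: |xy| = 3 ≤ 6 and |y| = 2 ≥ 1. Reading y takes D from s4 back to s4, so every xyⁱz is accepted.

00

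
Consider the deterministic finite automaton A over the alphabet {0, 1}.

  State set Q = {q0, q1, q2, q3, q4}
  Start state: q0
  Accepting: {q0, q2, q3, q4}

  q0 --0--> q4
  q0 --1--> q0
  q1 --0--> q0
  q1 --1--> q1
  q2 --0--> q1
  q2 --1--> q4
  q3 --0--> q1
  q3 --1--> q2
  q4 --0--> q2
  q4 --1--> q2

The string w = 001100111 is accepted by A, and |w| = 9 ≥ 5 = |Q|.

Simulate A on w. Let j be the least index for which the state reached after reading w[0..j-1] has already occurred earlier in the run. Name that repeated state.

q4

Run of A on w = 0 0 1 1 0 0 1 1 1:
  step 0: q0  (start)
  step 1: q4  (read 0: q0→q4)
  step 2: q2  (read 0: q4→q2)
  step 3: q4  (read 1: q2→q4)   ← first repeat (q4 seen earlier)
  step 4: q2  (read 1: q4→q2)
  step 5: q1  (read 0: q2→q1)
  step 6: q0  (read 0: q1→q0)
  step 7: q0  (read 1: q0→q0)
  step 8: q0  (read 1: q0→q0)
  step 9: q0  (read 1: q0→q0)

The earliest repeat is at step j = 3: A is in q4, which it already visited at step i = 1.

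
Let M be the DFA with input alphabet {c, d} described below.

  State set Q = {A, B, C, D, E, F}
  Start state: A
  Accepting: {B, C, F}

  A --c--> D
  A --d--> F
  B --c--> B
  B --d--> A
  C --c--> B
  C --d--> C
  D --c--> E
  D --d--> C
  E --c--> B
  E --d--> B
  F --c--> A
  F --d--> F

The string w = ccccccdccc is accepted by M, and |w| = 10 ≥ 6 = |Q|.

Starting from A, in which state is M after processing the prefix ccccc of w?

Run of M on the first 5 characters of w = c c c c c:
  step 0: A  (start)
  step 1: D  (read c: A→D)
  step 2: E  (read c: D→E)
  step 3: B  (read c: E→B)
  step 4: B  (read c: B→B)
  step 5: B  (read c: B→B)

After reading 5 characters, M is in state B.

B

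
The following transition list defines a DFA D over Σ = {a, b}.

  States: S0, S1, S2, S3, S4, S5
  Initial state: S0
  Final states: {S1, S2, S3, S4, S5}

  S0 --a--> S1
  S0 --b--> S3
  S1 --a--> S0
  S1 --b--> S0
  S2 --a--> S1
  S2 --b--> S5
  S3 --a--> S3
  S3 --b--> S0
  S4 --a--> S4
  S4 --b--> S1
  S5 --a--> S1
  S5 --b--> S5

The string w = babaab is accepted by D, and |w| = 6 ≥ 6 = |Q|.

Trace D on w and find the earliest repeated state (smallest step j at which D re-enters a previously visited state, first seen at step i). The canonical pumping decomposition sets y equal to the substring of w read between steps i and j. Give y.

a

Run of D on w = b a b a a b:
  step 0: S0  (start)
  step 1: S3  (read b: S0→S3)
  step 2: S3  (read a: S3→S3)   ← first repeat (S3 seen earlier)
  step 3: S0  (read b: S3→S0)
  step 4: S1  (read a: S0→S1)
  step 5: S0  (read a: S1→S0)
  step 6: S3  (read b: S0→S3)

So i = 1, j = 2, giving x = w[0:1] = b, y = w[1:2] = a, z = w[2:6] = baab.
Check: |xy| = 2 ≤ 6 and |y| = 1 ≥ 1. Reading y takes D from S3 back to S3, so every xyⁱz is accepted.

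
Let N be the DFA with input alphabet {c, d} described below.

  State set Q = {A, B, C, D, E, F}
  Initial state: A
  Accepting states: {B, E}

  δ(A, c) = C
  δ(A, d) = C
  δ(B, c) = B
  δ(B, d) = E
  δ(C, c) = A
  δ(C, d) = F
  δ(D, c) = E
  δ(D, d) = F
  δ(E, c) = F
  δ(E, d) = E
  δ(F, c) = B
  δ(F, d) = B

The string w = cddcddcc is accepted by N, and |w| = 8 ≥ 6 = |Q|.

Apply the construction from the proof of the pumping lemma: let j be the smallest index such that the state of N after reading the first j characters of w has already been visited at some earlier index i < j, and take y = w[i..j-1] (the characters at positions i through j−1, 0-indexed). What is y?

c

State sequence: A -c-> C -d-> F -d-> B -c-> B -d-> E -d-> E -c-> F -c-> B
First repeat at step 4: B was already visited.

So i = 3, j = 4, giving x = w[0:3] = cdd, y = w[3:4] = c, z = w[4:8] = ddcc.
Check: |xy| = 4 ≤ 6 and |y| = 1 ≥ 1. Reading y takes N from B back to B, so every xyⁱz is accepted.
Pumping length from the standard proof: p = 6 (the number of states). The repeated state found above gives |xy| = j ≤ 6 and |y| = j − i ≥ 1.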